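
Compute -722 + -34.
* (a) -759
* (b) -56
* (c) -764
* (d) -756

-722 + -34 = -756
d) -756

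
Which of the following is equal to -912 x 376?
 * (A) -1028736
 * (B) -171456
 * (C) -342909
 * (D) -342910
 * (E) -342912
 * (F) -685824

-912 * 376 = -342912
E) -342912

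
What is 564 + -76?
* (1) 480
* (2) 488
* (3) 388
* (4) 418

564 + -76 = 488
2) 488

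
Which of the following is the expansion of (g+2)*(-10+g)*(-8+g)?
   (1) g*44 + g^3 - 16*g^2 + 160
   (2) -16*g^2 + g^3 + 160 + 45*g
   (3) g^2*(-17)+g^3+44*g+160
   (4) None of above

Expanding (g+2)*(-10+g)*(-8+g):
= g*44 + g^3 - 16*g^2 + 160
1) g*44 + g^3 - 16*g^2 + 160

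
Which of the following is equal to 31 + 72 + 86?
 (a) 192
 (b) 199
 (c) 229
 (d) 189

First: 31 + 72 = 103
Then: 103 + 86 = 189
d) 189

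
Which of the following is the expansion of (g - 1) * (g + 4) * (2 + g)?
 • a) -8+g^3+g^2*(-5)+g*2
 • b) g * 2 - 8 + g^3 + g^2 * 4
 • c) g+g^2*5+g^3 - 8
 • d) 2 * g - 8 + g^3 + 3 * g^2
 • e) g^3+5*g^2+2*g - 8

Expanding (g - 1) * (g + 4) * (2 + g):
= g^3+5*g^2+2*g - 8
e) g^3+5*g^2+2*g - 8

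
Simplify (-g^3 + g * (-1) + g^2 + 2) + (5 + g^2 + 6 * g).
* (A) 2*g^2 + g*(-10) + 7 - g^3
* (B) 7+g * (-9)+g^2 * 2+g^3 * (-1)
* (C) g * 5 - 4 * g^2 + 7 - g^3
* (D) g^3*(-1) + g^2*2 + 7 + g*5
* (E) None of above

Adding the polynomials and combining like terms:
(-g^3 + g*(-1) + g^2 + 2) + (5 + g^2 + 6*g)
= g^3*(-1) + g^2*2 + 7 + g*5
D) g^3*(-1) + g^2*2 + 7 + g*5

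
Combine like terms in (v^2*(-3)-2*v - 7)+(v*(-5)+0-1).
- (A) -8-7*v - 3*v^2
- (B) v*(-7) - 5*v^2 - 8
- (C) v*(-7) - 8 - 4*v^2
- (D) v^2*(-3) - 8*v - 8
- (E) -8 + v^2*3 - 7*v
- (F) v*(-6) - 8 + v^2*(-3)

Adding the polynomials and combining like terms:
(v^2*(-3) - 2*v - 7) + (v*(-5) + 0 - 1)
= -8-7*v - 3*v^2
A) -8-7*v - 3*v^2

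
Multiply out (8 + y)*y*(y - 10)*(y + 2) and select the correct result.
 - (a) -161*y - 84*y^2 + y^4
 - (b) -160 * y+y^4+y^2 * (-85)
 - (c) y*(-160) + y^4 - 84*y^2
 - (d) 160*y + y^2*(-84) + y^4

Expanding (8 + y)*y*(y - 10)*(y + 2):
= y*(-160) + y^4 - 84*y^2
c) y*(-160) + y^4 - 84*y^2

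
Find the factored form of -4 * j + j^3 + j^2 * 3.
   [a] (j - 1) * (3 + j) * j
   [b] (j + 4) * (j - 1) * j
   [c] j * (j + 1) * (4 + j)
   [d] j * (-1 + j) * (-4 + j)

We need to factor -4 * j + j^3 + j^2 * 3.
The factored form is (j + 4) * (j - 1) * j.
b) (j + 4) * (j - 1) * j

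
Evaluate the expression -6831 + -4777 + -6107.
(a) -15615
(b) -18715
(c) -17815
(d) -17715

First: -6831 + -4777 = -11608
Then: -11608 + -6107 = -17715
d) -17715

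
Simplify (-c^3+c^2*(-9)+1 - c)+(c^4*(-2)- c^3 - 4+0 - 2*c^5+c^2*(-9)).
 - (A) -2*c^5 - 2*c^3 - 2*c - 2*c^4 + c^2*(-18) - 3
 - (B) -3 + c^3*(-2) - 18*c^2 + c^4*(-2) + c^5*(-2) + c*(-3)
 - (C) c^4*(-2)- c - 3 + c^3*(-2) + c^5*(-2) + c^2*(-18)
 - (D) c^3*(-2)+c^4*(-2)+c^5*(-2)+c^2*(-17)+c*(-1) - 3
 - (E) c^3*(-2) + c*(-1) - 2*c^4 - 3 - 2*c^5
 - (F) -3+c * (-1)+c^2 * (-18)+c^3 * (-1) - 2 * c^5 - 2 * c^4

Adding the polynomials and combining like terms:
(-c^3 + c^2*(-9) + 1 - c) + (c^4*(-2) - c^3 - 4 + 0 - 2*c^5 + c^2*(-9))
= c^4*(-2)- c - 3 + c^3*(-2) + c^5*(-2) + c^2*(-18)
C) c^4*(-2)- c - 3 + c^3*(-2) + c^5*(-2) + c^2*(-18)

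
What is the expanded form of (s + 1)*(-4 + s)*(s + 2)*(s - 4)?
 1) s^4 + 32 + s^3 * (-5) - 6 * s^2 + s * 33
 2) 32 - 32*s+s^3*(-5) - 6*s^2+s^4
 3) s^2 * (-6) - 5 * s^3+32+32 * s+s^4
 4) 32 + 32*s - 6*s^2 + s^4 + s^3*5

Expanding (s + 1)*(-4 + s)*(s + 2)*(s - 4):
= s^2 * (-6) - 5 * s^3+32+32 * s+s^4
3) s^2 * (-6) - 5 * s^3+32+32 * s+s^4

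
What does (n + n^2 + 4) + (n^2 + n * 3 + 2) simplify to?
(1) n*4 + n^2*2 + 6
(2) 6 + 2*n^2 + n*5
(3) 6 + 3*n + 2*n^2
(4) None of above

Adding the polynomials and combining like terms:
(n + n^2 + 4) + (n^2 + n*3 + 2)
= n*4 + n^2*2 + 6
1) n*4 + n^2*2 + 6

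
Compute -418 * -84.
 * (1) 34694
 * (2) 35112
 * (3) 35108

-418 * -84 = 35112
2) 35112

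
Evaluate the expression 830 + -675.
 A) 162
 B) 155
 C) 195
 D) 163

830 + -675 = 155
B) 155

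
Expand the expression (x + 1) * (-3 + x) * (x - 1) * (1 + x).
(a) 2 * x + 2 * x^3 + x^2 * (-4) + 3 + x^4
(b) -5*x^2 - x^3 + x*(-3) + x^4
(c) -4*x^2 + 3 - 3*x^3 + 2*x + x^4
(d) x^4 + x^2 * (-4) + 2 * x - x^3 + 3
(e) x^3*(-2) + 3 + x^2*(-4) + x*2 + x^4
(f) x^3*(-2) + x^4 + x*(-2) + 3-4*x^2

Expanding (x + 1) * (-3 + x) * (x - 1) * (1 + x):
= x^3*(-2) + 3 + x^2*(-4) + x*2 + x^4
e) x^3*(-2) + 3 + x^2*(-4) + x*2 + x^4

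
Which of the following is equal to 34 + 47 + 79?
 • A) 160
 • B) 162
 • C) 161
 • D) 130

First: 34 + 47 = 81
Then: 81 + 79 = 160
A) 160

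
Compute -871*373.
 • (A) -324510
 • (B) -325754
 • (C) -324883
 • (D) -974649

-871 * 373 = -324883
C) -324883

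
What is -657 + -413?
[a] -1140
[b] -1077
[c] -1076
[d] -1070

-657 + -413 = -1070
d) -1070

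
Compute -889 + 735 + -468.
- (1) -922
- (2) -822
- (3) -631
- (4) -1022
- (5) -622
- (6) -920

First: -889 + 735 = -154
Then: -154 + -468 = -622
5) -622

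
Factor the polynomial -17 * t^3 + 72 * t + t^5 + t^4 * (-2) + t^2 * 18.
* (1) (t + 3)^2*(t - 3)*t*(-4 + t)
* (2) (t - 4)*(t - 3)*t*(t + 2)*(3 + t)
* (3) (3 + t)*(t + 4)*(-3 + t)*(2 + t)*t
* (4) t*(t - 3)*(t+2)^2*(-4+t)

We need to factor -17 * t^3 + 72 * t + t^5 + t^4 * (-2) + t^2 * 18.
The factored form is (t - 4)*(t - 3)*t*(t + 2)*(3 + t).
2) (t - 4)*(t - 3)*t*(t + 2)*(3 + t)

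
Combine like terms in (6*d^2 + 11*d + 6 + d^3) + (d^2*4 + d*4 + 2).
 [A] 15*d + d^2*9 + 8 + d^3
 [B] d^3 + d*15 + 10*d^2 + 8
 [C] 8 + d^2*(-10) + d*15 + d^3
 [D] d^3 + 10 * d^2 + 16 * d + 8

Adding the polynomials and combining like terms:
(6*d^2 + 11*d + 6 + d^3) + (d^2*4 + d*4 + 2)
= d^3 + d*15 + 10*d^2 + 8
B) d^3 + d*15 + 10*d^2 + 8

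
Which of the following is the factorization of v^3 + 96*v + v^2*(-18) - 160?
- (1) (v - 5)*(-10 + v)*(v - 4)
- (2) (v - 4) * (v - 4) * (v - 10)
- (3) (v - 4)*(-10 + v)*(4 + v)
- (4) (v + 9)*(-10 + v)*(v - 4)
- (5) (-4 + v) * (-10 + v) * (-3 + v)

We need to factor v^3 + 96*v + v^2*(-18) - 160.
The factored form is (v - 4) * (v - 4) * (v - 10).
2) (v - 4) * (v - 4) * (v - 10)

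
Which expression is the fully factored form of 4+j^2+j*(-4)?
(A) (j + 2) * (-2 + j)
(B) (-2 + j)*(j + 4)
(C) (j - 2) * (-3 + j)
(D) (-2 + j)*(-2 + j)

We need to factor 4+j^2+j*(-4).
The factored form is (-2 + j)*(-2 + j).
D) (-2 + j)*(-2 + j)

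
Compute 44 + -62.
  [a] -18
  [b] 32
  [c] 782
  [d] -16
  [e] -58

44 + -62 = -18
a) -18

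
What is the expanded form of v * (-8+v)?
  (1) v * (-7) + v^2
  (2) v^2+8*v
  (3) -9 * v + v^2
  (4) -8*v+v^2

Expanding v * (-8+v):
= -8*v+v^2
4) -8*v+v^2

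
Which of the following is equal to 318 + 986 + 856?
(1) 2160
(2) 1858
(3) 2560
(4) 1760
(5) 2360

First: 318 + 986 = 1304
Then: 1304 + 856 = 2160
1) 2160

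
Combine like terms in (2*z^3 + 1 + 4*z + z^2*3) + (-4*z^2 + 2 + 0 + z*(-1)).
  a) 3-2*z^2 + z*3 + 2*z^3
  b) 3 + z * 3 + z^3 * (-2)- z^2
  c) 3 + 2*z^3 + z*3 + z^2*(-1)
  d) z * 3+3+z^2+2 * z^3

Adding the polynomials and combining like terms:
(2*z^3 + 1 + 4*z + z^2*3) + (-4*z^2 + 2 + 0 + z*(-1))
= 3 + 2*z^3 + z*3 + z^2*(-1)
c) 3 + 2*z^3 + z*3 + z^2*(-1)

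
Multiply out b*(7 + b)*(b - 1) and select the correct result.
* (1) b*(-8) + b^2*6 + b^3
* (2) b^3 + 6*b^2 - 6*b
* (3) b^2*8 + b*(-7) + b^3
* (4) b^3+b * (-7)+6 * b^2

Expanding b*(7 + b)*(b - 1):
= b^3+b * (-7)+6 * b^2
4) b^3+b * (-7)+6 * b^2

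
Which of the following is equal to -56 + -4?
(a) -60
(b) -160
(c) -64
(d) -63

-56 + -4 = -60
a) -60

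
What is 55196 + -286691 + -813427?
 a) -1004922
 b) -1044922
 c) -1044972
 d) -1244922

First: 55196 + -286691 = -231495
Then: -231495 + -813427 = -1044922
b) -1044922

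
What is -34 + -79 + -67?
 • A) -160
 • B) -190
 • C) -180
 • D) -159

First: -34 + -79 = -113
Then: -113 + -67 = -180
C) -180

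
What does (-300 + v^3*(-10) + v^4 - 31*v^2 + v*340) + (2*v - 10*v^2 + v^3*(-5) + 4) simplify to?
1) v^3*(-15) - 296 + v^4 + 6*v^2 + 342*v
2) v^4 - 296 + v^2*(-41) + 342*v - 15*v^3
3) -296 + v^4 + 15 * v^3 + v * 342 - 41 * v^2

Adding the polynomials and combining like terms:
(-300 + v^3*(-10) + v^4 - 31*v^2 + v*340) + (2*v - 10*v^2 + v^3*(-5) + 4)
= v^4 - 296 + v^2*(-41) + 342*v - 15*v^3
2) v^4 - 296 + v^2*(-41) + 342*v - 15*v^3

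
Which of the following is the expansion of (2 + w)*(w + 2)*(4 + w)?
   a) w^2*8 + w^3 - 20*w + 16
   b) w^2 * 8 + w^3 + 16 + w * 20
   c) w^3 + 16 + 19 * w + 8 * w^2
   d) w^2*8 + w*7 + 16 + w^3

Expanding (2 + w)*(w + 2)*(4 + w):
= w^2 * 8 + w^3 + 16 + w * 20
b) w^2 * 8 + w^3 + 16 + w * 20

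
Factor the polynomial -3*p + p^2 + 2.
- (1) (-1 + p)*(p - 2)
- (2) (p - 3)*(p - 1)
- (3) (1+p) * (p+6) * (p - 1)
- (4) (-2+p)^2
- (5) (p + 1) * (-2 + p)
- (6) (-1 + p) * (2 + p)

We need to factor -3*p + p^2 + 2.
The factored form is (-1 + p)*(p - 2).
1) (-1 + p)*(p - 2)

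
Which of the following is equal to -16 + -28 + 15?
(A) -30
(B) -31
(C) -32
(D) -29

First: -16 + -28 = -44
Then: -44 + 15 = -29
D) -29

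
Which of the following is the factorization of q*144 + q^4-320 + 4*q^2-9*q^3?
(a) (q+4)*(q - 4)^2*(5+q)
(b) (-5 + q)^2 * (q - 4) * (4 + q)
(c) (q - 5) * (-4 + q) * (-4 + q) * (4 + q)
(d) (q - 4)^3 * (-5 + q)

We need to factor q*144 + q^4-320 + 4*q^2-9*q^3.
The factored form is (q - 5) * (-4 + q) * (-4 + q) * (4 + q).
c) (q - 5) * (-4 + q) * (-4 + q) * (4 + q)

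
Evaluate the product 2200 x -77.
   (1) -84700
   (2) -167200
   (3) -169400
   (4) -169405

2200 * -77 = -169400
3) -169400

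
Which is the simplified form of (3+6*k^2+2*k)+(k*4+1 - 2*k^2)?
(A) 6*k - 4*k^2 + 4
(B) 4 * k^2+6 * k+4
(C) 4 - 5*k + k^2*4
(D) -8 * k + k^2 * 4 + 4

Adding the polynomials and combining like terms:
(3 + 6*k^2 + 2*k) + (k*4 + 1 - 2*k^2)
= 4 * k^2+6 * k+4
B) 4 * k^2+6 * k+4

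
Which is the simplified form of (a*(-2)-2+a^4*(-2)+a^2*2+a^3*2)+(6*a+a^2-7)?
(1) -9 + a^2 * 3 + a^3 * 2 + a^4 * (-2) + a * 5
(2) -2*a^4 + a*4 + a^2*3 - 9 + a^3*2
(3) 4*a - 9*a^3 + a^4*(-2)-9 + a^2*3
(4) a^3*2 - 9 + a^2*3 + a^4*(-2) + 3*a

Adding the polynomials and combining like terms:
(a*(-2) - 2 + a^4*(-2) + a^2*2 + a^3*2) + (6*a + a^2 - 7)
= -2*a^4 + a*4 + a^2*3 - 9 + a^3*2
2) -2*a^4 + a*4 + a^2*3 - 9 + a^3*2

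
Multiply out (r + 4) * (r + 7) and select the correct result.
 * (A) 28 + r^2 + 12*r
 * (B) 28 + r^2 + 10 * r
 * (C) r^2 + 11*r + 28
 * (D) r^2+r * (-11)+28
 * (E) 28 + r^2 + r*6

Expanding (r + 4) * (r + 7):
= r^2 + 11*r + 28
C) r^2 + 11*r + 28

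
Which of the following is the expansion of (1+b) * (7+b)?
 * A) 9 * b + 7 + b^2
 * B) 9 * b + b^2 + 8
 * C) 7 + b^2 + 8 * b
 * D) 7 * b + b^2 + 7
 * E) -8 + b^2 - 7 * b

Expanding (1+b) * (7+b):
= 7 + b^2 + 8 * b
C) 7 + b^2 + 8 * b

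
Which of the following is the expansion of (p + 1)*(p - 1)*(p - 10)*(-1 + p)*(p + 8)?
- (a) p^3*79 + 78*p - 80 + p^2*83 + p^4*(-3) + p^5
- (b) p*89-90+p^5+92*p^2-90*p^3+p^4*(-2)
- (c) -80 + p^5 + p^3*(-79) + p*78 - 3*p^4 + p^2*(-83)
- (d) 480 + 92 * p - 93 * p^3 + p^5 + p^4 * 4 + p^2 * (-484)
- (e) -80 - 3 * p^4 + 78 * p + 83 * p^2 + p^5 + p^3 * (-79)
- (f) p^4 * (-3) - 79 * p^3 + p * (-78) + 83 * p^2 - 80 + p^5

Expanding (p + 1)*(p - 1)*(p - 10)*(-1 + p)*(p + 8):
= -80 - 3 * p^4 + 78 * p + 83 * p^2 + p^5 + p^3 * (-79)
e) -80 - 3 * p^4 + 78 * p + 83 * p^2 + p^5 + p^3 * (-79)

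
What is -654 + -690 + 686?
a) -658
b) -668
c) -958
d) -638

First: -654 + -690 = -1344
Then: -1344 + 686 = -658
a) -658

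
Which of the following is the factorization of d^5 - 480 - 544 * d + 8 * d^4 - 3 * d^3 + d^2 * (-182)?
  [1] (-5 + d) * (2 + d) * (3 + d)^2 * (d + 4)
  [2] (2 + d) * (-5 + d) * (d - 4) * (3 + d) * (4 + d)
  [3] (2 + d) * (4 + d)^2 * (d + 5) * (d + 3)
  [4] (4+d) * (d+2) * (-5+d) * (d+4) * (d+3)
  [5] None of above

We need to factor d^5 - 480 - 544 * d + 8 * d^4 - 3 * d^3 + d^2 * (-182).
The factored form is (4+d) * (d+2) * (-5+d) * (d+4) * (d+3).
4) (4+d) * (d+2) * (-5+d) * (d+4) * (d+3)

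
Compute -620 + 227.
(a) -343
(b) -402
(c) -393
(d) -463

-620 + 227 = -393
c) -393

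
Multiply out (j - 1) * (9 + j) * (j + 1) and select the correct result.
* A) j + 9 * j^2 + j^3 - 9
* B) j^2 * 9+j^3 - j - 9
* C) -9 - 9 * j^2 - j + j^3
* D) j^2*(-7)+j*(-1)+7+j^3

Expanding (j - 1) * (9 + j) * (j + 1):
= j^2 * 9+j^3 - j - 9
B) j^2 * 9+j^3 - j - 9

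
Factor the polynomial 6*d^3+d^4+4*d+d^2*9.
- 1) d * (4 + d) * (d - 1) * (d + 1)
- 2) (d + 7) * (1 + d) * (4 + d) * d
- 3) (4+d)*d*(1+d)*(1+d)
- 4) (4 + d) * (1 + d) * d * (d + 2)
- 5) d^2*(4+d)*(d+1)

We need to factor 6*d^3+d^4+4*d+d^2*9.
The factored form is (4+d)*d*(1+d)*(1+d).
3) (4+d)*d*(1+d)*(1+d)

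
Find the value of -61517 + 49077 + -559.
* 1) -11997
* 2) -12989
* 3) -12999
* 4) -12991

First: -61517 + 49077 = -12440
Then: -12440 + -559 = -12999
3) -12999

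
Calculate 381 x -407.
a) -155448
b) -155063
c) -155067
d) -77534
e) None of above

381 * -407 = -155067
c) -155067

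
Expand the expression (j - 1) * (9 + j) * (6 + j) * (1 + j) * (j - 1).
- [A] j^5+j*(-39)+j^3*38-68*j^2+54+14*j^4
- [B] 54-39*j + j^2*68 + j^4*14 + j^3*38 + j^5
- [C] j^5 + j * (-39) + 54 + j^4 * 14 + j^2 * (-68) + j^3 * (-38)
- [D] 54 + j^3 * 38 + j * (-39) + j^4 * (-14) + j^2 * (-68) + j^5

Expanding (j - 1) * (9 + j) * (6 + j) * (1 + j) * (j - 1):
= j^5+j*(-39)+j^3*38-68*j^2+54+14*j^4
A) j^5+j*(-39)+j^3*38-68*j^2+54+14*j^4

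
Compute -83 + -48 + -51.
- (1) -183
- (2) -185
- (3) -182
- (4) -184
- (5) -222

First: -83 + -48 = -131
Then: -131 + -51 = -182
3) -182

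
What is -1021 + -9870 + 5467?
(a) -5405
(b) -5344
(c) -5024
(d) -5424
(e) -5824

First: -1021 + -9870 = -10891
Then: -10891 + 5467 = -5424
d) -5424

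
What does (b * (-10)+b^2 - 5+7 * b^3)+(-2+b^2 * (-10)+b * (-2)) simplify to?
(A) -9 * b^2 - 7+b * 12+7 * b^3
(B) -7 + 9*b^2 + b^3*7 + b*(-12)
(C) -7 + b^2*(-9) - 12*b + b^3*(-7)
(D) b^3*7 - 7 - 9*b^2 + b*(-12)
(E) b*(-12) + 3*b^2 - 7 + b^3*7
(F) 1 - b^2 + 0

Adding the polynomials and combining like terms:
(b*(-10) + b^2 - 5 + 7*b^3) + (-2 + b^2*(-10) + b*(-2))
= b^3*7 - 7 - 9*b^2 + b*(-12)
D) b^3*7 - 7 - 9*b^2 + b*(-12)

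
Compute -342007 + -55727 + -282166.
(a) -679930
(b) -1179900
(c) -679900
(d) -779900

First: -342007 + -55727 = -397734
Then: -397734 + -282166 = -679900
c) -679900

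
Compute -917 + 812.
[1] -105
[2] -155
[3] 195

-917 + 812 = -105
1) -105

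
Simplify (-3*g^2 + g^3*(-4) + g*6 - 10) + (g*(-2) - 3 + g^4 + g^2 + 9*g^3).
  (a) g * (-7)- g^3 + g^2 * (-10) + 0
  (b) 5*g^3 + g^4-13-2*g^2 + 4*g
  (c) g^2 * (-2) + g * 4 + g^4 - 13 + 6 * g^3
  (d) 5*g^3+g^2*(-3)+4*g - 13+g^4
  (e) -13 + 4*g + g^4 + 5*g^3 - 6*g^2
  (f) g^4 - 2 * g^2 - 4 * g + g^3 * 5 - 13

Adding the polynomials and combining like terms:
(-3*g^2 + g^3*(-4) + g*6 - 10) + (g*(-2) - 3 + g^4 + g^2 + 9*g^3)
= 5*g^3 + g^4-13-2*g^2 + 4*g
b) 5*g^3 + g^4-13-2*g^2 + 4*g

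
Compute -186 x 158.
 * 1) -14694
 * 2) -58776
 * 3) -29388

-186 * 158 = -29388
3) -29388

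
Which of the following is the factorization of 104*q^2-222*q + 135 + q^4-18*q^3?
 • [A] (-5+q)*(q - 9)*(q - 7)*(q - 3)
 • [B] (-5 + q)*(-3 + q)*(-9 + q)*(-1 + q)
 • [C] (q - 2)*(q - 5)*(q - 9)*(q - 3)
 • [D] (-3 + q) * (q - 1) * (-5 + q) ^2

We need to factor 104*q^2-222*q + 135 + q^4-18*q^3.
The factored form is (-5 + q)*(-3 + q)*(-9 + q)*(-1 + q).
B) (-5 + q)*(-3 + q)*(-9 + q)*(-1 + q)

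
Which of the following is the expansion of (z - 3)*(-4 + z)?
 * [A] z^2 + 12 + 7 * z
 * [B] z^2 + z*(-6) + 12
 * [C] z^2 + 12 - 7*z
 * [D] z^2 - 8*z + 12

Expanding (z - 3)*(-4 + z):
= z^2 + 12 - 7*z
C) z^2 + 12 - 7*z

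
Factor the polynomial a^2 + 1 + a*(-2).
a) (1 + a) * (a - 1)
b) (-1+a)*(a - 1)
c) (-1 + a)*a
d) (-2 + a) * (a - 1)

We need to factor a^2 + 1 + a*(-2).
The factored form is (-1+a)*(a - 1).
b) (-1+a)*(a - 1)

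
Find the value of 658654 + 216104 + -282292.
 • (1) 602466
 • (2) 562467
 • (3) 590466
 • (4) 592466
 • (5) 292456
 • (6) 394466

First: 658654 + 216104 = 874758
Then: 874758 + -282292 = 592466
4) 592466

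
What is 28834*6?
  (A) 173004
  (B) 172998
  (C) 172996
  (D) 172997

28834 * 6 = 173004
A) 173004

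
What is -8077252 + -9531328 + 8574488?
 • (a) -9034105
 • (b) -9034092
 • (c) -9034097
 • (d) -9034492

First: -8077252 + -9531328 = -17608580
Then: -17608580 + 8574488 = -9034092
b) -9034092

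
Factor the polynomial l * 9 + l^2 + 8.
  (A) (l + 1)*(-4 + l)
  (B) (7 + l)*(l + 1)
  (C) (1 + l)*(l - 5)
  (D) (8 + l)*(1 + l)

We need to factor l * 9 + l^2 + 8.
The factored form is (8 + l)*(1 + l).
D) (8 + l)*(1 + l)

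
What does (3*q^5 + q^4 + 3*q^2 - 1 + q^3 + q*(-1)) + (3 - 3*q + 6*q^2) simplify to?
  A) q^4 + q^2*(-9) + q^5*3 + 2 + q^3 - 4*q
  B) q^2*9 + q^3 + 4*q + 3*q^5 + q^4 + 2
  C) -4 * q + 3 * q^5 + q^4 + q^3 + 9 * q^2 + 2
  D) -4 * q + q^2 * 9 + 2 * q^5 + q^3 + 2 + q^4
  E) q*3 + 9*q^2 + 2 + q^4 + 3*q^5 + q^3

Adding the polynomials and combining like terms:
(3*q^5 + q^4 + 3*q^2 - 1 + q^3 + q*(-1)) + (3 - 3*q + 6*q^2)
= -4 * q + 3 * q^5 + q^4 + q^3 + 9 * q^2 + 2
C) -4 * q + 3 * q^5 + q^4 + q^3 + 9 * q^2 + 2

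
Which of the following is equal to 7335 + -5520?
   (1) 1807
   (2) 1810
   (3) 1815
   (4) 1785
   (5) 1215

7335 + -5520 = 1815
3) 1815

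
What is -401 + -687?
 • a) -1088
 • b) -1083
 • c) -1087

-401 + -687 = -1088
a) -1088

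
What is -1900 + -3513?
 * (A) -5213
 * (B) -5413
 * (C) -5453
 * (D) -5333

-1900 + -3513 = -5413
B) -5413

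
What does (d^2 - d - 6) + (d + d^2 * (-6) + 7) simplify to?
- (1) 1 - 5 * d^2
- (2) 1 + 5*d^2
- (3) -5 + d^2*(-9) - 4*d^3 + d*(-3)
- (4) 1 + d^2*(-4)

Adding the polynomials and combining like terms:
(d^2 - d - 6) + (d + d^2*(-6) + 7)
= 1 - 5 * d^2
1) 1 - 5 * d^2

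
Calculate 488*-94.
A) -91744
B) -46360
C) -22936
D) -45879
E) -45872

488 * -94 = -45872
E) -45872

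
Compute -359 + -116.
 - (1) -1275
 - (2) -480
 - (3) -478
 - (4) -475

-359 + -116 = -475
4) -475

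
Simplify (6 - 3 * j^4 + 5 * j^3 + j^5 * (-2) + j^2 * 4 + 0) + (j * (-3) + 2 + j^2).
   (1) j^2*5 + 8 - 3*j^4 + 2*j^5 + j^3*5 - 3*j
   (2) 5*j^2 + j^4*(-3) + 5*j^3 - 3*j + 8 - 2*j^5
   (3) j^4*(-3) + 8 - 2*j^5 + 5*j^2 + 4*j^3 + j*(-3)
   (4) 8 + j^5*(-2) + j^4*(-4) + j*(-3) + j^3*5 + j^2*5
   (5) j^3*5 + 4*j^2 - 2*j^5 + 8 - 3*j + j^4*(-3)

Adding the polynomials and combining like terms:
(6 - 3*j^4 + 5*j^3 + j^5*(-2) + j^2*4 + 0) + (j*(-3) + 2 + j^2)
= 5*j^2 + j^4*(-3) + 5*j^3 - 3*j + 8 - 2*j^5
2) 5*j^2 + j^4*(-3) + 5*j^3 - 3*j + 8 - 2*j^5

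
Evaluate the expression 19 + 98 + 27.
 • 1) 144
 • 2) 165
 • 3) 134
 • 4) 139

First: 19 + 98 = 117
Then: 117 + 27 = 144
1) 144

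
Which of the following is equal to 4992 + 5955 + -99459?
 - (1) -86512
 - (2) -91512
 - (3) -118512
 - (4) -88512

First: 4992 + 5955 = 10947
Then: 10947 + -99459 = -88512
4) -88512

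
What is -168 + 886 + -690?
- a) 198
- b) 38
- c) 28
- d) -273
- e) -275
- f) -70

First: -168 + 886 = 718
Then: 718 + -690 = 28
c) 28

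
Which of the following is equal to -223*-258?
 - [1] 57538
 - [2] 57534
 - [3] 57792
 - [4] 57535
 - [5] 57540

-223 * -258 = 57534
2) 57534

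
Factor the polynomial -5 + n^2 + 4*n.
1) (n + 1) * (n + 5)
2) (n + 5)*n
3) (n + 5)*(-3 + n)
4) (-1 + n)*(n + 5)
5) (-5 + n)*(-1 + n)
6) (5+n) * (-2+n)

We need to factor -5 + n^2 + 4*n.
The factored form is (-1 + n)*(n + 5).
4) (-1 + n)*(n + 5)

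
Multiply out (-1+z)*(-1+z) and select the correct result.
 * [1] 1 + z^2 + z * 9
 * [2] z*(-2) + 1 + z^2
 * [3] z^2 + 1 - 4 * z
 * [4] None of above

Expanding (-1+z)*(-1+z):
= z*(-2) + 1 + z^2
2) z*(-2) + 1 + z^2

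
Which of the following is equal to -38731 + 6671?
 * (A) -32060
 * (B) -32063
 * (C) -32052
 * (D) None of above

-38731 + 6671 = -32060
A) -32060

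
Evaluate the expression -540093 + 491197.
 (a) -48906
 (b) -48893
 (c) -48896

-540093 + 491197 = -48896
c) -48896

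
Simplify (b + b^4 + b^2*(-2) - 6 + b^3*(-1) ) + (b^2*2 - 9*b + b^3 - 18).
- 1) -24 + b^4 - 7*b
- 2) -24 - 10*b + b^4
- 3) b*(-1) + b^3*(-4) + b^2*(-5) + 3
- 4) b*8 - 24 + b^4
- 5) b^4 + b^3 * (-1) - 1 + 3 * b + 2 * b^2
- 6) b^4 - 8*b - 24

Adding the polynomials and combining like terms:
(b + b^4 + b^2*(-2) - 6 + b^3*(-1)) + (b^2*2 - 9*b + b^3 - 18)
= b^4 - 8*b - 24
6) b^4 - 8*b - 24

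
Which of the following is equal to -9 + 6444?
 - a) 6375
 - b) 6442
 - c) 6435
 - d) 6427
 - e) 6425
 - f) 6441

-9 + 6444 = 6435
c) 6435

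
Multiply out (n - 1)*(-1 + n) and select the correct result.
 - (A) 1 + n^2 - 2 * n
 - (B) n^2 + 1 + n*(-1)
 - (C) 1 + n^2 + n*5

Expanding (n - 1)*(-1 + n):
= 1 + n^2 - 2 * n
A) 1 + n^2 - 2 * n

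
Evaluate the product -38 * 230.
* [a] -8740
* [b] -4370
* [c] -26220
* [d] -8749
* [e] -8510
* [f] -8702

-38 * 230 = -8740
a) -8740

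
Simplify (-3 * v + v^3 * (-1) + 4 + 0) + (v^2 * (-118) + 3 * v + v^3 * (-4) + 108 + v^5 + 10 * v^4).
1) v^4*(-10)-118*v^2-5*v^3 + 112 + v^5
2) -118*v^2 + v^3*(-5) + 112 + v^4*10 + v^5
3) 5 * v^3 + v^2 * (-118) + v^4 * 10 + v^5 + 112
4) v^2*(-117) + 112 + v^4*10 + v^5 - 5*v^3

Adding the polynomials and combining like terms:
(-3*v + v^3*(-1) + 4 + 0) + (v^2*(-118) + 3*v + v^3*(-4) + 108 + v^5 + 10*v^4)
= -118*v^2 + v^3*(-5) + 112 + v^4*10 + v^5
2) -118*v^2 + v^3*(-5) + 112 + v^4*10 + v^5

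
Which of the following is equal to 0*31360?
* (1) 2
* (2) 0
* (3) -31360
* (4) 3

0 * 31360 = 0
2) 0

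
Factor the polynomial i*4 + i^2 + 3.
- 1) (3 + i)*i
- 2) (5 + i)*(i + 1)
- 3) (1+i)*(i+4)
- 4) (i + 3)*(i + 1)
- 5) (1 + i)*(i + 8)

We need to factor i*4 + i^2 + 3.
The factored form is (i + 3)*(i + 1).
4) (i + 3)*(i + 1)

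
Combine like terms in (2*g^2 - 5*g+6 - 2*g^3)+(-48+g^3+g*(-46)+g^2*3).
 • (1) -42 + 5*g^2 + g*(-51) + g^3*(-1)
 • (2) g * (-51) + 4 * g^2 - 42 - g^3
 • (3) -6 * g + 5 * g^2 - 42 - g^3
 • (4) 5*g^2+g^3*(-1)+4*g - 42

Adding the polynomials and combining like terms:
(2*g^2 - 5*g + 6 - 2*g^3) + (-48 + g^3 + g*(-46) + g^2*3)
= -42 + 5*g^2 + g*(-51) + g^3*(-1)
1) -42 + 5*g^2 + g*(-51) + g^3*(-1)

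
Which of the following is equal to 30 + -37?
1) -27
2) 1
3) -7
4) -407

30 + -37 = -7
3) -7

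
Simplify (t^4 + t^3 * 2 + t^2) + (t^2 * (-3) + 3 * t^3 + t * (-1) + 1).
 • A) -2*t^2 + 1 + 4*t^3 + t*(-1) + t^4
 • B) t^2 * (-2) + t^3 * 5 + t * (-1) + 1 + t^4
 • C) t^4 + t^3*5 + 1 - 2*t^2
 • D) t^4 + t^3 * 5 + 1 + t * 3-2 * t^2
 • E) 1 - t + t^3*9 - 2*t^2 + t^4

Adding the polynomials and combining like terms:
(t^4 + t^3*2 + t^2) + (t^2*(-3) + 3*t^3 + t*(-1) + 1)
= t^2 * (-2) + t^3 * 5 + t * (-1) + 1 + t^4
B) t^2 * (-2) + t^3 * 5 + t * (-1) + 1 + t^4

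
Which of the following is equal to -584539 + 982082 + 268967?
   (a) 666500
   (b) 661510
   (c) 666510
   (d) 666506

First: -584539 + 982082 = 397543
Then: 397543 + 268967 = 666510
c) 666510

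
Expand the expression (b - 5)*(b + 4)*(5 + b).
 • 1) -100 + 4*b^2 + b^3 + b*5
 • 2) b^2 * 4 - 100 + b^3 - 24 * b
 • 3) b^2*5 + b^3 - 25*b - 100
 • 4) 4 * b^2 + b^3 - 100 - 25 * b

Expanding (b - 5)*(b + 4)*(5 + b):
= 4 * b^2 + b^3 - 100 - 25 * b
4) 4 * b^2 + b^3 - 100 - 25 * b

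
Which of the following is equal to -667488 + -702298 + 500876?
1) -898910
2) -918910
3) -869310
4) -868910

First: -667488 + -702298 = -1369786
Then: -1369786 + 500876 = -868910
4) -868910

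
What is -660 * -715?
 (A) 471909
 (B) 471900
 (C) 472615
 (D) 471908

-660 * -715 = 471900
B) 471900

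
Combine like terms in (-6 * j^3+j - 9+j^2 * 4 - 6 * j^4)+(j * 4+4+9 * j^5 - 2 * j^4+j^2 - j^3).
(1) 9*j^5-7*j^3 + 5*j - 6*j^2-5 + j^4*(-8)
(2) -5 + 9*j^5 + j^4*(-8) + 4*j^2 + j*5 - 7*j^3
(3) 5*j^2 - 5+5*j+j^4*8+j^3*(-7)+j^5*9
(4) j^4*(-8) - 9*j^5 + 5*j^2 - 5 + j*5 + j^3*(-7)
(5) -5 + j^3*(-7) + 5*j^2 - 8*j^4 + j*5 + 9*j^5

Adding the polynomials and combining like terms:
(-6*j^3 + j - 9 + j^2*4 - 6*j^4) + (j*4 + 4 + 9*j^5 - 2*j^4 + j^2 - j^3)
= -5 + j^3*(-7) + 5*j^2 - 8*j^4 + j*5 + 9*j^5
5) -5 + j^3*(-7) + 5*j^2 - 8*j^4 + j*5 + 9*j^5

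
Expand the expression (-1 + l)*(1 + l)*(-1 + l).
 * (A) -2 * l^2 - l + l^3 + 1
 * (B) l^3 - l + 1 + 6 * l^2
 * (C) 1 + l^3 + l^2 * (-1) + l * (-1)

Expanding (-1 + l)*(1 + l)*(-1 + l):
= 1 + l^3 + l^2 * (-1) + l * (-1)
C) 1 + l^3 + l^2 * (-1) + l * (-1)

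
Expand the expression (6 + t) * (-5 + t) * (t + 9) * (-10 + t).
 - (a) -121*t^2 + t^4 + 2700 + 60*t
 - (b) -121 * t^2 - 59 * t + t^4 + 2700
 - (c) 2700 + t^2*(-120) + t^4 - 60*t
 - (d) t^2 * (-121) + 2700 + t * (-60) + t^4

Expanding (6 + t) * (-5 + t) * (t + 9) * (-10 + t):
= t^2 * (-121) + 2700 + t * (-60) + t^4
d) t^2 * (-121) + 2700 + t * (-60) + t^4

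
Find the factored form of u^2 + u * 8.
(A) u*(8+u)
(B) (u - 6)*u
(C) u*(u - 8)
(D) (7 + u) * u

We need to factor u^2 + u * 8.
The factored form is u*(8+u).
A) u*(8+u)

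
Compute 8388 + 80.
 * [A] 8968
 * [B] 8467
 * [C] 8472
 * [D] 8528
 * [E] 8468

8388 + 80 = 8468
E) 8468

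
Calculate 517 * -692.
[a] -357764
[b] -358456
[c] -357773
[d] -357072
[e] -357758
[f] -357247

517 * -692 = -357764
a) -357764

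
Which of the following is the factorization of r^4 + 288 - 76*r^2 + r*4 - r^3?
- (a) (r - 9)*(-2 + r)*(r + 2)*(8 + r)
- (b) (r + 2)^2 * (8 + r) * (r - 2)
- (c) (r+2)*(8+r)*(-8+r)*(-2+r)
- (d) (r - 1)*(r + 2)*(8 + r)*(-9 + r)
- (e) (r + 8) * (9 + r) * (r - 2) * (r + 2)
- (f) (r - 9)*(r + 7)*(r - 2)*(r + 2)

We need to factor r^4 + 288 - 76*r^2 + r*4 - r^3.
The factored form is (r - 9)*(-2 + r)*(r + 2)*(8 + r).
a) (r - 9)*(-2 + r)*(r + 2)*(8 + r)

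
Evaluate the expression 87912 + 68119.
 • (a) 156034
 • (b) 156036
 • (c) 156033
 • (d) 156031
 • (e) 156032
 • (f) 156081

87912 + 68119 = 156031
d) 156031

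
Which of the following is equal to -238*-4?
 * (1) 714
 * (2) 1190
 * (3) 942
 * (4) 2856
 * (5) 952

-238 * -4 = 952
5) 952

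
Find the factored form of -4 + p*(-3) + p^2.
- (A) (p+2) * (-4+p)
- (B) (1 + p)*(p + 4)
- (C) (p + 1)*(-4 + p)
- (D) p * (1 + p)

We need to factor -4 + p*(-3) + p^2.
The factored form is (p + 1)*(-4 + p).
C) (p + 1)*(-4 + p)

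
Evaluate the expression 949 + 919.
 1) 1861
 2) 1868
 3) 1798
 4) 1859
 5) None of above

949 + 919 = 1868
2) 1868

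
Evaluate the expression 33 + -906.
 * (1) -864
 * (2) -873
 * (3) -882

33 + -906 = -873
2) -873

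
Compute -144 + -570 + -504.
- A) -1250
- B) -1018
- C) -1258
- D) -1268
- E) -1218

First: -144 + -570 = -714
Then: -714 + -504 = -1218
E) -1218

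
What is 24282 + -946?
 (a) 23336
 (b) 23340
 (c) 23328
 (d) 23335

24282 + -946 = 23336
a) 23336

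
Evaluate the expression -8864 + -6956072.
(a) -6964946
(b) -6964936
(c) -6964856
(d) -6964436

-8864 + -6956072 = -6964936
b) -6964936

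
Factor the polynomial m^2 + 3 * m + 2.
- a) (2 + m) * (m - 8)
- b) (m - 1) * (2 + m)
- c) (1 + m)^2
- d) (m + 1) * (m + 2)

We need to factor m^2 + 3 * m + 2.
The factored form is (m + 1) * (m + 2).
d) (m + 1) * (m + 2)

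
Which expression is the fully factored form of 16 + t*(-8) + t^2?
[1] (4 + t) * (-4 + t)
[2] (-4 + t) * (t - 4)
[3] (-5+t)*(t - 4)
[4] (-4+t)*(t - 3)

We need to factor 16 + t*(-8) + t^2.
The factored form is (-4 + t) * (t - 4).
2) (-4 + t) * (t - 4)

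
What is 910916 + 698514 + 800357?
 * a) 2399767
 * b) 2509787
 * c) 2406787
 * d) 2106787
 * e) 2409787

First: 910916 + 698514 = 1609430
Then: 1609430 + 800357 = 2409787
e) 2409787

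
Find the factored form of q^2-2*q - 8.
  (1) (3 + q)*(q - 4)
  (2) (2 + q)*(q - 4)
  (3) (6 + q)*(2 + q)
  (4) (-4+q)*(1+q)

We need to factor q^2-2*q - 8.
The factored form is (2 + q)*(q - 4).
2) (2 + q)*(q - 4)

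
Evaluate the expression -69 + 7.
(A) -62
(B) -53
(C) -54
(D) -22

-69 + 7 = -62
A) -62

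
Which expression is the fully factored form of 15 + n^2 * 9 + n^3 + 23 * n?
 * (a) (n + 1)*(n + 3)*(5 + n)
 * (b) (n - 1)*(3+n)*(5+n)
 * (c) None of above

We need to factor 15 + n^2 * 9 + n^3 + 23 * n.
The factored form is (n + 1)*(n + 3)*(5 + n).
a) (n + 1)*(n + 3)*(5 + n)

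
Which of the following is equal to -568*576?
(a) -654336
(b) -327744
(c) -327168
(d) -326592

-568 * 576 = -327168
c) -327168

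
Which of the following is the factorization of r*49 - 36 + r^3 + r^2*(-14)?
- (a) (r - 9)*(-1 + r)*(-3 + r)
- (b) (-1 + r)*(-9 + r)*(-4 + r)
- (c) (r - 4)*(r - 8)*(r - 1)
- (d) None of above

We need to factor r*49 - 36 + r^3 + r^2*(-14).
The factored form is (-1 + r)*(-9 + r)*(-4 + r).
b) (-1 + r)*(-9 + r)*(-4 + r)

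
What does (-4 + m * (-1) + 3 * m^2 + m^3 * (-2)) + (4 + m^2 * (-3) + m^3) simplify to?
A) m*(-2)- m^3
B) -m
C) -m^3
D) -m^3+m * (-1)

Adding the polynomials and combining like terms:
(-4 + m*(-1) + 3*m^2 + m^3*(-2)) + (4 + m^2*(-3) + m^3)
= -m^3+m * (-1)
D) -m^3+m * (-1)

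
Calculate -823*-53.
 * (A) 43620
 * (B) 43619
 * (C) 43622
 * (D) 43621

-823 * -53 = 43619
B) 43619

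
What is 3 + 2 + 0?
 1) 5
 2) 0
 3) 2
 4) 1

First: 3 + 2 = 5
Then: 5 + 0 = 5
1) 5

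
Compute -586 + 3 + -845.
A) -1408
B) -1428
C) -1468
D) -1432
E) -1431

First: -586 + 3 = -583
Then: -583 + -845 = -1428
B) -1428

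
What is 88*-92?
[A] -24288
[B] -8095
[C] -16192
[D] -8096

88 * -92 = -8096
D) -8096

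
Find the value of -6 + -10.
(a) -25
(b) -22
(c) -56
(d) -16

-6 + -10 = -16
d) -16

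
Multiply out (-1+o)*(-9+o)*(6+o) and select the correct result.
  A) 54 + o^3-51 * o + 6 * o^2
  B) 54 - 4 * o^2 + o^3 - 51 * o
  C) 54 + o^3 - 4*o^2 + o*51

Expanding (-1+o)*(-9+o)*(6+o):
= 54 - 4 * o^2 + o^3 - 51 * o
B) 54 - 4 * o^2 + o^3 - 51 * o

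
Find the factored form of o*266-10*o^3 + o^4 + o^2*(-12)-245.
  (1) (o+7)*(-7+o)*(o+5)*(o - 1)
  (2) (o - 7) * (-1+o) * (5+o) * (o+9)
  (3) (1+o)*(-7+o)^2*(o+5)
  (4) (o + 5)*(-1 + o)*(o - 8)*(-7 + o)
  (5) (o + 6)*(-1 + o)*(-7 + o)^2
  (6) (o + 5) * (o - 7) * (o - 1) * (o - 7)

We need to factor o*266-10*o^3 + o^4 + o^2*(-12)-245.
The factored form is (o + 5) * (o - 7) * (o - 1) * (o - 7).
6) (o + 5) * (o - 7) * (o - 1) * (o - 7)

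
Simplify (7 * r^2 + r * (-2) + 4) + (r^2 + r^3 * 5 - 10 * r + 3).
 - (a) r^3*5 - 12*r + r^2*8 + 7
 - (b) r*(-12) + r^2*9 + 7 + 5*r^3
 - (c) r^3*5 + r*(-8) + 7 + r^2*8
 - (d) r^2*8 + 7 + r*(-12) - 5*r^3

Adding the polynomials and combining like terms:
(7*r^2 + r*(-2) + 4) + (r^2 + r^3*5 - 10*r + 3)
= r^3*5 - 12*r + r^2*8 + 7
a) r^3*5 - 12*r + r^2*8 + 7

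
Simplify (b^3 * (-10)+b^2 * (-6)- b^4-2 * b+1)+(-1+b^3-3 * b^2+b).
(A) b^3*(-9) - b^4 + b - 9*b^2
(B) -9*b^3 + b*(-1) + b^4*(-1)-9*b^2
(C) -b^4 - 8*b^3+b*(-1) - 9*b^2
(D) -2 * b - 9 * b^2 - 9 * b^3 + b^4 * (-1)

Adding the polynomials and combining like terms:
(b^3*(-10) + b^2*(-6) - b^4 - 2*b + 1) + (-1 + b^3 - 3*b^2 + b)
= -9*b^3 + b*(-1) + b^4*(-1)-9*b^2
B) -9*b^3 + b*(-1) + b^4*(-1)-9*b^2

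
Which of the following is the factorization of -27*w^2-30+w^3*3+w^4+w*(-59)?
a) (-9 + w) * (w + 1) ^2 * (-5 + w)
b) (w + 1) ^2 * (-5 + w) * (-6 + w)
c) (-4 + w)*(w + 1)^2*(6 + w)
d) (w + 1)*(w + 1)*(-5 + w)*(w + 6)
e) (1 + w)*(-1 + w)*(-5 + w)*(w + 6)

We need to factor -27*w^2-30+w^3*3+w^4+w*(-59).
The factored form is (w + 1)*(w + 1)*(-5 + w)*(w + 6).
d) (w + 1)*(w + 1)*(-5 + w)*(w + 6)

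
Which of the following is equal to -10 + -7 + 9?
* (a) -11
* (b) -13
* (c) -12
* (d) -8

First: -10 + -7 = -17
Then: -17 + 9 = -8
d) -8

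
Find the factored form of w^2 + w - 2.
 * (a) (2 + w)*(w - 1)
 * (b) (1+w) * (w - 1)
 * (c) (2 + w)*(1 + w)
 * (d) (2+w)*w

We need to factor w^2 + w - 2.
The factored form is (2 + w)*(w - 1).
a) (2 + w)*(w - 1)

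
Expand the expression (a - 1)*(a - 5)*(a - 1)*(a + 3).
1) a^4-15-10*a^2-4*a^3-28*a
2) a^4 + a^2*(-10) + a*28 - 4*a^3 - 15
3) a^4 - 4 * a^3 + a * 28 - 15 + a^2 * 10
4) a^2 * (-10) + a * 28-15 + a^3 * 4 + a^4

Expanding (a - 1)*(a - 5)*(a - 1)*(a + 3):
= a^4 + a^2*(-10) + a*28 - 4*a^3 - 15
2) a^4 + a^2*(-10) + a*28 - 4*a^3 - 15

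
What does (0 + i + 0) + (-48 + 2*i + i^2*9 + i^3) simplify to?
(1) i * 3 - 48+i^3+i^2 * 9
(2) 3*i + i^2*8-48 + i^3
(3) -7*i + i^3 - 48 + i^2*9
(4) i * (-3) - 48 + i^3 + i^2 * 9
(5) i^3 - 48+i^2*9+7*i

Adding the polynomials and combining like terms:
(0 + i + 0) + (-48 + 2*i + i^2*9 + i^3)
= i * 3 - 48+i^3+i^2 * 9
1) i * 3 - 48+i^3+i^2 * 9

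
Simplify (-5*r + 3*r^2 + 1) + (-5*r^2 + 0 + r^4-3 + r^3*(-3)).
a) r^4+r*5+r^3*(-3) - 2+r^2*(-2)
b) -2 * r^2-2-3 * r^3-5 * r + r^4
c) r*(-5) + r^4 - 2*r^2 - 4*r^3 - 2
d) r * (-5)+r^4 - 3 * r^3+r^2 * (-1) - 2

Adding the polynomials and combining like terms:
(-5*r + 3*r^2 + 1) + (-5*r^2 + 0 + r^4 - 3 + r^3*(-3))
= -2 * r^2-2-3 * r^3-5 * r + r^4
b) -2 * r^2-2-3 * r^3-5 * r + r^4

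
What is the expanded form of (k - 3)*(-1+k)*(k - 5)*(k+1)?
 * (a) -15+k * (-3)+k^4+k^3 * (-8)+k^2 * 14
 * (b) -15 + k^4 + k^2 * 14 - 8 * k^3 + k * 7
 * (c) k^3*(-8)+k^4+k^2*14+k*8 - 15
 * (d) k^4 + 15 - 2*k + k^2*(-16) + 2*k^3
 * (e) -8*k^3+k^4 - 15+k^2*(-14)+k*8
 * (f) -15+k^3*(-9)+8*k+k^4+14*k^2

Expanding (k - 3)*(-1+k)*(k - 5)*(k+1):
= k^3*(-8)+k^4+k^2*14+k*8 - 15
c) k^3*(-8)+k^4+k^2*14+k*8 - 15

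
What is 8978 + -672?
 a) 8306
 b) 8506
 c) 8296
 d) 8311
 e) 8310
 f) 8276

8978 + -672 = 8306
a) 8306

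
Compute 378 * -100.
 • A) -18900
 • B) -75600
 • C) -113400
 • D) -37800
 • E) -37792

378 * -100 = -37800
D) -37800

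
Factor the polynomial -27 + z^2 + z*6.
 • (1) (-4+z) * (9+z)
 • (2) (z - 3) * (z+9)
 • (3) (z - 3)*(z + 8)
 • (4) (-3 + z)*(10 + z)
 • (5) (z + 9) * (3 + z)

We need to factor -27 + z^2 + z*6.
The factored form is (z - 3) * (z+9).
2) (z - 3) * (z+9)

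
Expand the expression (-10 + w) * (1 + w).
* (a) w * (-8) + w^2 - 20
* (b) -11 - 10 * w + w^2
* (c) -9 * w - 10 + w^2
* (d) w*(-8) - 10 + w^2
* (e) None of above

Expanding (-10 + w) * (1 + w):
= -9 * w - 10 + w^2
c) -9 * w - 10 + w^2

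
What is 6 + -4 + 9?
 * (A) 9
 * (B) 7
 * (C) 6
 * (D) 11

First: 6 + -4 = 2
Then: 2 + 9 = 11
D) 11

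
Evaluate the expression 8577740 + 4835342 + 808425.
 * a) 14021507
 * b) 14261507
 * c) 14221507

First: 8577740 + 4835342 = 13413082
Then: 13413082 + 808425 = 14221507
c) 14221507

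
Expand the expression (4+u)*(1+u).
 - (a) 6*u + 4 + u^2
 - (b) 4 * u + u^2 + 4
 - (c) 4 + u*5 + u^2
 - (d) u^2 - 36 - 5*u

Expanding (4+u)*(1+u):
= 4 + u*5 + u^2
c) 4 + u*5 + u^2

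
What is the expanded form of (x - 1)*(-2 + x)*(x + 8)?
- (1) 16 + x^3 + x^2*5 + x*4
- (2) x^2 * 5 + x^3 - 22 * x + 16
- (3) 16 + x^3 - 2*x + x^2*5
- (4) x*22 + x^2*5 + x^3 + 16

Expanding (x - 1)*(-2 + x)*(x + 8):
= x^2 * 5 + x^3 - 22 * x + 16
2) x^2 * 5 + x^3 - 22 * x + 16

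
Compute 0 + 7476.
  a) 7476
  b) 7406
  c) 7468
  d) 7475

0 + 7476 = 7476
a) 7476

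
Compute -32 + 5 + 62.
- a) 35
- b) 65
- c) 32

First: -32 + 5 = -27
Then: -27 + 62 = 35
a) 35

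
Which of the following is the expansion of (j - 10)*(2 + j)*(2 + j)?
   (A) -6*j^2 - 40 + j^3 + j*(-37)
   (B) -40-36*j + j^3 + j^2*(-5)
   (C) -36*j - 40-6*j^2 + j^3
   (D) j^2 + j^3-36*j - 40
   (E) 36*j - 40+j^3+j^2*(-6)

Expanding (j - 10)*(2 + j)*(2 + j):
= -36*j - 40-6*j^2 + j^3
C) -36*j - 40-6*j^2 + j^3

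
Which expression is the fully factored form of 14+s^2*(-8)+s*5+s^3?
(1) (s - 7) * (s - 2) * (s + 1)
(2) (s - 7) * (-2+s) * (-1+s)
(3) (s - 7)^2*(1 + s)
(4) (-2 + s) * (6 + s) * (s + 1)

We need to factor 14+s^2*(-8)+s*5+s^3.
The factored form is (s - 7) * (s - 2) * (s + 1).
1) (s - 7) * (s - 2) * (s + 1)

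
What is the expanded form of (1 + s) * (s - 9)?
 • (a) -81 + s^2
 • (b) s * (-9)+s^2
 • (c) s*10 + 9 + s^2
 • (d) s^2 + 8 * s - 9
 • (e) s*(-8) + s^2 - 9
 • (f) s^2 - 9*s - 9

Expanding (1 + s) * (s - 9):
= s*(-8) + s^2 - 9
e) s*(-8) + s^2 - 9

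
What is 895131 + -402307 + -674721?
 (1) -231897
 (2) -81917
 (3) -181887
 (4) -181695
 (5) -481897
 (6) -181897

First: 895131 + -402307 = 492824
Then: 492824 + -674721 = -181897
6) -181897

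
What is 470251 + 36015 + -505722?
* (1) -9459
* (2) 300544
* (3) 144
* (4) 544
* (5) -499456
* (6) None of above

First: 470251 + 36015 = 506266
Then: 506266 + -505722 = 544
4) 544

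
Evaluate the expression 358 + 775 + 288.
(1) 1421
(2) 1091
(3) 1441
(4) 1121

First: 358 + 775 = 1133
Then: 1133 + 288 = 1421
1) 1421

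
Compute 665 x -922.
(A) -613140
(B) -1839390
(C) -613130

665 * -922 = -613130
C) -613130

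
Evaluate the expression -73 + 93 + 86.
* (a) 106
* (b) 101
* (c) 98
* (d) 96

First: -73 + 93 = 20
Then: 20 + 86 = 106
a) 106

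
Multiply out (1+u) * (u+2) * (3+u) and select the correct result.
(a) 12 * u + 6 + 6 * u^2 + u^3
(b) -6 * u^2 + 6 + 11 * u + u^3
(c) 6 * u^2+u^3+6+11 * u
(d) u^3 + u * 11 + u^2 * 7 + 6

Expanding (1+u) * (u+2) * (3+u):
= 6 * u^2+u^3+6+11 * u
c) 6 * u^2+u^3+6+11 * u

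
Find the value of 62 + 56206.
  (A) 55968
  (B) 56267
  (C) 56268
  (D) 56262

62 + 56206 = 56268
C) 56268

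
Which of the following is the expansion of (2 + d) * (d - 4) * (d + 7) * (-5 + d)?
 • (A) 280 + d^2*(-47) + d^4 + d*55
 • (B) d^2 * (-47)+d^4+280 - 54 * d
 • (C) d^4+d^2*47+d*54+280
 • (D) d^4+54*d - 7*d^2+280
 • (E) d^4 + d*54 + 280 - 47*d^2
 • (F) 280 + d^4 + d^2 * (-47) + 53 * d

Expanding (2 + d) * (d - 4) * (d + 7) * (-5 + d):
= d^4 + d*54 + 280 - 47*d^2
E) d^4 + d*54 + 280 - 47*d^2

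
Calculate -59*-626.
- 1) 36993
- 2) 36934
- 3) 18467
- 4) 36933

-59 * -626 = 36934
2) 36934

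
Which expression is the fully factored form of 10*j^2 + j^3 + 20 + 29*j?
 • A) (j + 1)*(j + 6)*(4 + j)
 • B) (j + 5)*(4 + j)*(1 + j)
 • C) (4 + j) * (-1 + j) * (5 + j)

We need to factor 10*j^2 + j^3 + 20 + 29*j.
The factored form is (j + 5)*(4 + j)*(1 + j).
B) (j + 5)*(4 + j)*(1 + j)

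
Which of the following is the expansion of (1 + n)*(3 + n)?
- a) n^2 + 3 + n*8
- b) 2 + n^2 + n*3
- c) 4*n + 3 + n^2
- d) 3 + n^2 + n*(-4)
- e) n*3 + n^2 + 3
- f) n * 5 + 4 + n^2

Expanding (1 + n)*(3 + n):
= 4*n + 3 + n^2
c) 4*n + 3 + n^2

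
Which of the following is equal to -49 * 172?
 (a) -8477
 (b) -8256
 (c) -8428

-49 * 172 = -8428
c) -8428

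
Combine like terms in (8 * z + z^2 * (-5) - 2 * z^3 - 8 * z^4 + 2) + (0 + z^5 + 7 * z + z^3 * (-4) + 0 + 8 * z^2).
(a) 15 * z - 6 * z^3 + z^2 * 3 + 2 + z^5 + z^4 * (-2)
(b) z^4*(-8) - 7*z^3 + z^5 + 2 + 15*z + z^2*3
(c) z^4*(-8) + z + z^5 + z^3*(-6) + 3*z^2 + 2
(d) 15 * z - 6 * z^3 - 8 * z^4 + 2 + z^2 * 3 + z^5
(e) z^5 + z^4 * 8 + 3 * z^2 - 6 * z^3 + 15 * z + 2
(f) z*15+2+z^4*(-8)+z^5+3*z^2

Adding the polynomials and combining like terms:
(8*z + z^2*(-5) - 2*z^3 - 8*z^4 + 2) + (0 + z^5 + 7*z + z^3*(-4) + 0 + 8*z^2)
= 15 * z - 6 * z^3 - 8 * z^4 + 2 + z^2 * 3 + z^5
d) 15 * z - 6 * z^3 - 8 * z^4 + 2 + z^2 * 3 + z^5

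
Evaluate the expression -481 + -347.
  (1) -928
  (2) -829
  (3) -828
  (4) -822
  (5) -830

-481 + -347 = -828
3) -828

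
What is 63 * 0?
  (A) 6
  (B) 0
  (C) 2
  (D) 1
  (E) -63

63 * 0 = 0
B) 0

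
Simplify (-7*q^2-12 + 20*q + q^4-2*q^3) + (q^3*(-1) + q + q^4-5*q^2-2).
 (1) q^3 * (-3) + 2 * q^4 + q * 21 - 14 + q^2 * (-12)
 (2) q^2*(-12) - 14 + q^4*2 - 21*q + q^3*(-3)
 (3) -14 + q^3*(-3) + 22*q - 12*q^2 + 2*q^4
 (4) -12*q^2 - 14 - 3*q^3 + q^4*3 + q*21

Adding the polynomials and combining like terms:
(-7*q^2 - 12 + 20*q + q^4 - 2*q^3) + (q^3*(-1) + q + q^4 - 5*q^2 - 2)
= q^3 * (-3) + 2 * q^4 + q * 21 - 14 + q^2 * (-12)
1) q^3 * (-3) + 2 * q^4 + q * 21 - 14 + q^2 * (-12)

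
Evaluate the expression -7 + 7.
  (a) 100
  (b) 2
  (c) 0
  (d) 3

-7 + 7 = 0
c) 0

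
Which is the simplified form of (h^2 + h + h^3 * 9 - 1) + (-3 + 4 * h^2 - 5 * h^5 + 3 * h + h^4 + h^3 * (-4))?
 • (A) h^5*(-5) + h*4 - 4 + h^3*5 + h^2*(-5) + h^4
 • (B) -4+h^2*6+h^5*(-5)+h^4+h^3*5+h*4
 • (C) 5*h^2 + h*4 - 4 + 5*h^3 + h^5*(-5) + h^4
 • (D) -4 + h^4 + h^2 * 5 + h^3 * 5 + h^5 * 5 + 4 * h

Adding the polynomials and combining like terms:
(h^2 + h + h^3*9 - 1) + (-3 + 4*h^2 - 5*h^5 + 3*h + h^4 + h^3*(-4))
= 5*h^2 + h*4 - 4 + 5*h^3 + h^5*(-5) + h^4
C) 5*h^2 + h*4 - 4 + 5*h^3 + h^5*(-5) + h^4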